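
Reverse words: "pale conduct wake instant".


Original: "pale conduct wake instant"
Words (1..n): pale | conduct | wake | instant
Reversed (n..1): instant | wake | conduct | pale
Result = "instant wake conduct pale"


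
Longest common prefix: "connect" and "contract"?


Word 1: "connect"
Word 2: "contract"
Comparing from start:
  Pos 0: 'c' == 'c'
  Pos 1: 'o' == 'o'
  Pos 2: 'n' == 'n'
  Pos 3: 'n' != 't' (stop)
LCP = "con" (length 3)


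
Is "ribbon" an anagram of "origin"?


Word 1: "origin" → sorted: giinor
Word 2: "ribbon" → sorted: bbinor
Same letters? giinor != bbinor
Anagram = No


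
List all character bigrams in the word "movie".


Word: "movie" (length 5)
Number of bigrams = 5 - 2 + 1 = 4
  Position 0: "mo"
  Position 1: "ov"
  Position 2: "vi"
  Position 3: "ie"
Bigrams = "mo", "ov", "vi", "ie"


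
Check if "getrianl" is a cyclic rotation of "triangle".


Word: "triangle", Candidate: "getrianl"
Method: check if candidate is substring of word+word
"triangletriangle" contains "getrianl"? No
Is rotation = No


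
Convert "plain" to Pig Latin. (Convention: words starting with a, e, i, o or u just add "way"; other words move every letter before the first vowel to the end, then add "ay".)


Word: "plain"
Starts with consonant(s) → move to end, add 'ay'
Consonant cluster: "pl"
Pig Latin = "ainplay"


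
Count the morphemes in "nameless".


Word: "nameless"
Morphemes: name / -less
Each morpheme carries meaning
= 2 morphemes


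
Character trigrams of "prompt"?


Word: "prompt" (length 6)
Number of trigrams = 6 - 3 + 1 = 4
  Position 0: "pro"
  Position 1: "rom"
  Position 2: "omp"
  Position 3: "mpt"
Trigrams = "pro", "rom", "omp", "mpt"


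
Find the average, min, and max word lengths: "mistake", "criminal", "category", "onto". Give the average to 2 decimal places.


Lengths: "mistake"=7, "criminal"=8, "category"=8, "onto"=4
Sum = 27, Count = 4
Average = 27/4 = 6.75
= avg=6.75, min=4, max=8


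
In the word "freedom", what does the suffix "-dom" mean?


Suffix: -dom
Example: freedom = free + -dom
Meaning = state / realm


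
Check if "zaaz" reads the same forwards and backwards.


Word: "zaaz"
Reversed: "zaaz"
Forward == Backward? zaaz == zaaz
Palindrome = Yes


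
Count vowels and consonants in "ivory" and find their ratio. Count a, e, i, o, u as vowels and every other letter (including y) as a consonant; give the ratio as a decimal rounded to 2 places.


Word: "ivory"
Vowels (a,e,i,o,u): 2
Consonants: 3
Ratio = 2/3
= 0.67


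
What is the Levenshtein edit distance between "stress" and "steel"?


Word 1: "stress" (length 6)
Word 2: "steel" (length 5)
One optimal edit sequence (insert/delete/substitute each cost 1):
  1. keep 's'
  2. keep 't'
  3. delete 'r'  (+1)
  4. keep 'e'
  5. substitute 's' -> 'e'  (+1)
  6. substitute 's' -> 'l'  (+1)
Total edit operations: 3
Edit distance = 3


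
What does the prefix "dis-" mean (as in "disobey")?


Prefix: dis-
Example: disobey (dis- + obey)
Meaning = not / opposite


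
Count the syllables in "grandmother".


Word: "grandmother"
Syllable breakdown: grand | moth | er
Counting: 3 parts
= 3 syllables


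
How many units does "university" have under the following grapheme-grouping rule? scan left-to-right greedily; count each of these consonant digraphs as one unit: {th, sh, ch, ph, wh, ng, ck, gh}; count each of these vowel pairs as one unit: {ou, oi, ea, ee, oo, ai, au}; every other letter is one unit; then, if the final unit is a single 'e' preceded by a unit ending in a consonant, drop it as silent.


Word: "university" (10 letters)
Left-to-right scan:
  1. 'u' (letter)
  2. 'n' (letter)
  3. 'i' (letter)
  4. 'v' (letter)
  5. 'e' (letter)
  6. 'r' (letter)
  7. 's' (letter)
  8. 'i' (letter)
  9. 't' (letter)
  10. 'y' (letter)
Units from scan: 10
Sound units = 10 units


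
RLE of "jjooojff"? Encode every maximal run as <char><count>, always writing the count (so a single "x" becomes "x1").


String: "jjooojff"
Scanning for consecutive runs:
  'j' x 2
  'o' x 3
  'j' x 1
  'f' x 2
RLE = "j2o3j1f2"


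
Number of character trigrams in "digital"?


Word: "digital" (length 7)
Number of 3-grams = length - 3 + 1 = 7 - 3 + 1
= 5


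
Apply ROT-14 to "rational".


Word: "rational"
Shift: 14
Each letter → (letter + shift) mod 26:
  'r' (17) + 14 = 5 → 'f'
  'a' (0) + 14 = 14 → 'o'
  't' (19) + 14 = 7 → 'h'
  'i' (8) + 14 = 22 → 'w'
  'o' (14) + 14 = 2 → 'c'
  'n' (13) + 14 = 1 → 'b'
  'a' (0) + 14 = 14 → 'o'
  'l' (11) + 14 = 25 → 'z'
Result = "fohwcboz"


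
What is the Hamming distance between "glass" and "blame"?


Comparing character by character (same length = 5):
  Pos 0: 'g' vs 'b' !=
  Pos 1: 'l' vs 'l' =
  Pos 2: 'a' vs 'a' =
  Pos 3: 's' vs 'm' !=
  Pos 4: 's' vs 'e' !=
Hamming distance = 3


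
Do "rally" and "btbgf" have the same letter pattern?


Pattern of "rally": [0, 1, 2, 2, 3]
Pattern of "btbgf": [0, 1, 0, 2, 3]
Patterns do not match
Same pattern = No


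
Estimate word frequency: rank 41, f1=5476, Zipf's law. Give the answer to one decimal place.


Zipf's law: f(r) = f(1) / r
f(1) = 5476
f(41) = 5476 / 41
= 133.6 occurrences


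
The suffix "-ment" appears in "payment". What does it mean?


Suffix: -ment
Example: payment (pay + -ment)
Meaning = result of action


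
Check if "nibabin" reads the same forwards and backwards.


Word: "nibabin"
Reversed: "nibabin"
Forward == Backward? nibabin == nibabin
Palindrome = Yes


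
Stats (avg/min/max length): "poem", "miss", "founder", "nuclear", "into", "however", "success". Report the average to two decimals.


Lengths: "poem"=4, "miss"=4, "founder"=7, "nuclear"=7, "into"=4, "however"=7, "success"=7
Sum = 40, Count = 7
Average = 40/7 = 5.71
= avg=5.71, min=4, max=7


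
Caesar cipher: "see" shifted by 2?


Word: "see"
Shift: 2
Each letter → (letter + shift) mod 26:
  's' (18) + 2 = 20 → 'u'
  'e' (4) + 2 = 6 → 'g'
  'e' (4) + 2 = 6 → 'g'
Result = "ugg"


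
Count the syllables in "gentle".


Word: "gentle"
Syllable breakdown: gen-tle
Counting: 2 parts
= 2 syllables


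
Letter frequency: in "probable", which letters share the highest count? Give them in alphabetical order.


Word: "probable"
Letter counts:
  'a': 1
  'b': 2
  'e': 1
  'l': 1
  'o': 1
  'p': 1
  'r': 1
Maximum count = 2
Most frequent = 'b' (2 times each)


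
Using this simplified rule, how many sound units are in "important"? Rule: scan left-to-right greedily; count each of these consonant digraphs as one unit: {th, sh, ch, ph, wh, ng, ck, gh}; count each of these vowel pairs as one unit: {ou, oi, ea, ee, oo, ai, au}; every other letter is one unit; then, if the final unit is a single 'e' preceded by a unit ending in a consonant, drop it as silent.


Word: "important" (9 letters)
Left-to-right scan:
  1. 'i' (letter)
  2. 'm' (letter)
  3. 'p' (letter)
  4. 'o' (letter)
  5. 'r' (letter)
  6. 't' (letter)
  7. 'a' (letter)
  8. 'n' (letter)
  9. 't' (letter)
Units from scan: 9
Sound units = 9 units


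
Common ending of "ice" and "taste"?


Word 1: "ice"
Word 2: "taste"
Comparing from end:
  Pos -1: 'e' == 'e'
  Pos -2: 'c' != 't' (stop)
LCS = "e" (length 1)


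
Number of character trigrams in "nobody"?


Word: "nobody" (length 6)
Number of 3-grams = length - 3 + 1 = 6 - 3 + 1
= 4


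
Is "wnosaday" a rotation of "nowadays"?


Word: "nowadays", Candidate: "wnosaday"
Method: check if candidate is substring of word+word
"nowadaysnowadays" contains "wnosaday"? No
Is rotation = No


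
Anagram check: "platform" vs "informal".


Word 1: "platform" → sorted: aflmoprt
Word 2: "informal" → sorted: afilmnor
Same letters? aflmoprt != afilmnor
Anagram = No


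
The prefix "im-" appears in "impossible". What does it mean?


Prefix: im-
Example: impossible = im- + possible
Meaning = not / into


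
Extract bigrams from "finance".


Word: "finance" (length 7)
Number of bigrams = 7 - 2 + 1 = 6
  Position 0: "fi"
  Position 1: "in"
  Position 2: "na"
  Position 3: "an"
  Position 4: "nc"
  Position 5: "ce"
Bigrams = "fi", "in", "na", "an", "nc", "ce"


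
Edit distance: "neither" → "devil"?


Word 1: "neither" (length 7)
Word 2: "devil" (length 5)
One optimal edit sequence (insert/delete/substitute each cost 1):
  1. substitute 'n' -> 'd'  (+1)
  2. keep 'e'
  3. delete 'i'  (+1)
  4. delete 't'  (+1)
  5. substitute 'h' -> 'v'  (+1)
  6. substitute 'e' -> 'i'  (+1)
  7. substitute 'r' -> 'l'  (+1)
Total edit operations: 6
Edit distance = 6


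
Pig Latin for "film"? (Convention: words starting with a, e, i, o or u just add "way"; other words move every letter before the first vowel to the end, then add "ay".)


Word: "film"
Starts with consonant(s) → move to end, add 'ay'
Consonant cluster: "f"
Pig Latin = "ilmfay"


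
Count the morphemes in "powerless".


Word: "powerless"
Morphemes: power + -less
Each morpheme carries meaning
= 2 morphemes


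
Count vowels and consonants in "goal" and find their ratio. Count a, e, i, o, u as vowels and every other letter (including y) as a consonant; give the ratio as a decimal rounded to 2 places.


Word: "goal"
Vowels (a,e,i,o,u): 2
Consonants: 2
Ratio = 2/2
= 1.00


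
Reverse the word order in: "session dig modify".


Original: "session dig modify"
Words (1..n): session | dig | modify
Reversed (n..1): modify | dig | session
Result = "modify dig session"


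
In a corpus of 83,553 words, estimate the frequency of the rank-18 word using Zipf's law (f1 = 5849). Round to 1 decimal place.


Zipf's law: f(r) = f(1) / r
f(1) = 5849
f(18) = 5849 / 18
= 324.9 occurrences


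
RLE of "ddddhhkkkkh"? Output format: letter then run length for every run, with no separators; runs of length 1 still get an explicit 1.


String: "ddddhhkkkkh"
Scanning for consecutive runs:
  'd' x 4
  'h' x 2
  'k' x 4
  'h' x 1
RLE = "d4h2k4h1"


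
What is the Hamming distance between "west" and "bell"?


Comparing character by character (same length = 4):
  Pos 0: 'w' vs 'b' !=
  Pos 1: 'e' vs 'e' =
  Pos 2: 's' vs 'l' !=
  Pos 3: 't' vs 'l' !=
Hamming distance = 3


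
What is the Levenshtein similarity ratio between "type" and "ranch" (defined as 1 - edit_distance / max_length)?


Word 1: "type" (length 4)
Word 2: "ranch" (length 5)
One optimal edit sequence:
  1. insert 'r'  (+1)
  2. substitute 't' -> 'a'  (+1)
  3. substitute 'y' -> 'n'  (+1)
  4. substitute 'p' -> 'c'  (+1)
  5. substitute 'e' -> 'h'  (+1)
Edit distance = 5
Max length = max(4, 5) = 5
Similarity = 1 - 5/5
= 0.0000


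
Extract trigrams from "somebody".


Word: "somebody" (length 8)
Number of trigrams = 8 - 3 + 1 = 6
  Position 0: "som"
  Position 1: "ome"
  Position 2: "meb"
  Position 3: "ebo"
  Position 4: "bod"
  Position 5: "ody"
Trigrams = "som", "ome", "meb", "ebo", "bod", "ody"


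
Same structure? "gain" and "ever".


Pattern of "gain": [0, 1, 2, 3]
Pattern of "ever": [0, 1, 0, 2]
Patterns do not match
Same pattern = No


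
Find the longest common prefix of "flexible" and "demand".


Word 1: "flexible"
Word 2: "demand"
Comparing from start:
  Pos 0: 'f' != 'd' (stop)
LCP = "" (length 0)


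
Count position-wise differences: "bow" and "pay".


Comparing character by character (same length = 3):
  Pos 0: 'b' vs 'p' !=
  Pos 1: 'o' vs 'a' !=
  Pos 2: 'w' vs 'y' !=
Hamming distance = 3


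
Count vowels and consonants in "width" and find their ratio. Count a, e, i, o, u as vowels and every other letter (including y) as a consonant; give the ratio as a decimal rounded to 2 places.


Word: "width"
Vowels (a,e,i,o,u): 1
Consonants: 4
Ratio = 1/4
= 0.25


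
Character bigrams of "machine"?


Word: "machine" (length 7)
Number of bigrams = 7 - 2 + 1 = 6
  Position 0: "ma"
  Position 1: "ac"
  Position 2: "ch"
  Position 3: "hi"
  Position 4: "in"
  Position 5: "ne"
Bigrams = "ma", "ac", "ch", "hi", "in", "ne"


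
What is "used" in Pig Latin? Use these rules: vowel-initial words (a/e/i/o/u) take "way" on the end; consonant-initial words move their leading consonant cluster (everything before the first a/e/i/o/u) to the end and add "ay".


Word: "used"
Starts with vowel → add 'way'
Pig Latin = "usedway"


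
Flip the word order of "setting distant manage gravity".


Original: "setting distant manage gravity"
Words (1..n): setting | distant | manage | gravity
Reversed (n..1): gravity | manage | distant | setting
Result = "gravity manage distant setting"


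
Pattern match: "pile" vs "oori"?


Pattern of "pile": [0, 1, 2, 3]
Pattern of "oori": [0, 0, 1, 2]
Patterns do not match
Same pattern = No


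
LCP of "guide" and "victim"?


Word 1: "guide"
Word 2: "victim"
Comparing from start:
  Pos 0: 'g' != 'v' (stop)
LCP = "" (length 0)


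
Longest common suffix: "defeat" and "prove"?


Word 1: "defeat"
Word 2: "prove"
Comparing from end:
  Pos -1: 't' != 'e' (stop)
LCS = "" (length 0)


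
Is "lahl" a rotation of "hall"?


Word: "hall", Candidate: "lahl"
Method: check if candidate is substring of word+word
"hallhall" contains "lahl"? No
Is rotation = No


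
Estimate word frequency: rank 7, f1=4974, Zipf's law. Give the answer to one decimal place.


Zipf's law: f(r) = f(1) / r
f(1) = 4974
f(7) = 4974 / 7
= 710.6 occurrences


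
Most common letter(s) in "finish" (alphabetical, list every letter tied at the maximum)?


Word: "finish"
Letter counts:
  'f': 1
  'h': 1
  'i': 2
  'n': 1
  's': 1
Maximum count = 2
Most frequent = 'i' (2 times each)


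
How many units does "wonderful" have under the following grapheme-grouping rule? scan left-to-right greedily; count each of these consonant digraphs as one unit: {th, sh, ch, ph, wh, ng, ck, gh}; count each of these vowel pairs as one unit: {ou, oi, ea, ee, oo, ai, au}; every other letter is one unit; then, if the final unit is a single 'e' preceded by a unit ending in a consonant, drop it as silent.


Word: "wonderful" (9 letters)
Left-to-right scan:
  1. 'w' (letter)
  2. 'o' (letter)
  3. 'n' (letter)
  4. 'd' (letter)
  5. 'e' (letter)
  6. 'r' (letter)
  7. 'f' (letter)
  8. 'u' (letter)
  9. 'l' (letter)
Units from scan: 9
Sound units = 9 units


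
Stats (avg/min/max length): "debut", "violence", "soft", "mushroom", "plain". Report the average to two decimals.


Lengths: "debut"=5, "violence"=8, "soft"=4, "mushroom"=8, "plain"=5
Sum = 30, Count = 5
Average = 30/5 = 6.00
= avg=6.00, min=4, max=8


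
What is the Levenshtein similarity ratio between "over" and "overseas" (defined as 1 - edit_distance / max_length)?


Word 1: "over" (length 4)
Word 2: "overseas" (length 8)
One optimal edit sequence:
  1. keep 'o'
  2. keep 'v'
  3. keep 'e'
  4. keep 'r'
  5. insert 's'  (+1)
  6. insert 'e'  (+1)
  7. insert 'a'  (+1)
  8. insert 's'  (+1)
Edit distance = 4
Max length = max(4, 8) = 8
Similarity = 1 - 4/8
= 0.5000


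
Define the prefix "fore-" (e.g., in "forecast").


Prefix: fore-
Example: forecast (fore- + cast)
Meaning = before


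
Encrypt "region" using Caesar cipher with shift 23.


Word: "region"
Shift: 23
Each letter → (letter + shift) mod 26:
  'r' (17) + 23 = 14 → 'o'
  'e' (4) + 23 = 1 → 'b'
  'g' (6) + 23 = 3 → 'd'
  'i' (8) + 23 = 5 → 'f'
  'o' (14) + 23 = 11 → 'l'
  'n' (13) + 23 = 10 → 'k'
Result = "obdflk"


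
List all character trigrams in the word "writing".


Word: "writing" (length 7)
Number of trigrams = 7 - 3 + 1 = 5
  Position 0: "wri"
  Position 1: "rit"
  Position 2: "iti"
  Position 3: "tin"
  Position 4: "ing"
Trigrams = "wri", "rit", "iti", "tin", "ing"


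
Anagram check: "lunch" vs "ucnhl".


Word 1: "lunch" → sorted: chlnu
Word 2: "ucnhl" → sorted: chlnu
Same letters? chlnu == chlnu
Anagram = Yes


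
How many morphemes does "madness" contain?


Word: "madness"
Morphemes: mad | -ness
Each morpheme carries meaning
= 2 morphemes


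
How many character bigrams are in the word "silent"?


Word: "silent" (length 6)
Number of 2-grams = length - 2 + 1 = 6 - 2 + 1
= 5


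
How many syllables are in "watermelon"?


Word: "watermelon"
Syllable breakdown: wa-ter-mel-on
Counting: 4 parts
= 4 syllables


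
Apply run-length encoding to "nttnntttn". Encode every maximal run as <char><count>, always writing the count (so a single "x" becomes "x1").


String: "nttnntttn"
Scanning for consecutive runs:
  'n' x 1
  't' x 2
  'n' x 2
  't' x 3
  'n' x 1
RLE = "n1t2n2t3n1"


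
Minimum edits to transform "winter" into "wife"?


Word 1: "winter" (length 6)
Word 2: "wife" (length 4)
One optimal edit sequence (insert/delete/substitute each cost 1):
  1. keep 'w'
  2. keep 'i'
  3. delete 'n'  (+1)
  4. substitute 't' -> 'f'  (+1)
  5. keep 'e'
  6. delete 'r'  (+1)
Total edit operations: 3
Edit distance = 3


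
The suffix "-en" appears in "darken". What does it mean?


Suffix: -en
As in: darken -> dark + -en
Meaning = to make / become


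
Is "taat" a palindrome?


Word: "taat"
Reversed: "taat"
Forward == Backward? taat == taat
Palindrome = Yes


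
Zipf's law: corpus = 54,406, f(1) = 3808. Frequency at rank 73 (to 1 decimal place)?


Zipf's law: f(r) = f(1) / r
f(1) = 3808
f(73) = 3808 / 73
= 52.2 occurrences


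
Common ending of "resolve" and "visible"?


Word 1: "resolve"
Word 2: "visible"
Comparing from end:
  Pos -1: 'e' == 'e'
  Pos -2: 'v' != 'l' (stop)
LCS = "e" (length 1)


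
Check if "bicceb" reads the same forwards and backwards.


Word: "bicceb"
Reversed: "beccib"
Forward == Backward? bicceb != beccib
Palindrome = No


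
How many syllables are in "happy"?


Word: "happy"
Syllable breakdown: hap · py
Counting: 2 parts
= 2 syllables


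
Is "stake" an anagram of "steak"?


Word 1: "steak" → sorted: aekst
Word 2: "stake" → sorted: aekst
Same letters? aekst == aekst
Anagram = Yes


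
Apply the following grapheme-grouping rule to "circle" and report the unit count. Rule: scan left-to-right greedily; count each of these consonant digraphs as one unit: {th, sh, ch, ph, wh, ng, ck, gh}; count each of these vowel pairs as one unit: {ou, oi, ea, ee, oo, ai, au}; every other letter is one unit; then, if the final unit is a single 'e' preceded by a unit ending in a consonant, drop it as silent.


Word: "circle" (6 letters)
Left-to-right scan:
  (1) 'c' (letter)
  (2) 'i' (letter)
  (3) 'r' (letter)
  (4) 'c' (letter)
  (5) 'l' (letter)
  (6) 'e' (letter)
Units from scan: 6
Final unit is 'e' after a consonant -> drop as silent (-1)
Sound units = 5 units


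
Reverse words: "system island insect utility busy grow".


Original: "system island insect utility busy grow"
Words (1..n): system | island | insect | utility | busy | grow
Reversed (n..1): grow | busy | utility | insect | island | system
Result = "grow busy utility insect island system"


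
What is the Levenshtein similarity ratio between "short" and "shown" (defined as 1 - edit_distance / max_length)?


Word 1: "short" (length 5)
Word 2: "shown" (length 5)
One optimal edit sequence:
  1. keep 's'
  2. keep 'h'
  3. keep 'o'
  4. substitute 'r' -> 'w'  (+1)
  5. substitute 't' -> 'n'  (+1)
Edit distance = 2
Max length = max(5, 5) = 5
Similarity = 1 - 2/5
= 0.6000


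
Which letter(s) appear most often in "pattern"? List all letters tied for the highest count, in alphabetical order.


Word: "pattern"
Letter counts:
  'a': 1
  'e': 1
  'n': 1
  'p': 1
  'r': 1
  't': 2
Maximum count = 2
Most frequent = 't' (2 times each)


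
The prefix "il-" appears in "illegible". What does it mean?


Prefix: il-
As in: illegible -> il- + legible
Meaning = not


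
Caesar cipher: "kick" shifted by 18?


Word: "kick"
Shift: 18
Each letter → (letter + shift) mod 26:
  'k' (10) + 18 = 2 → 'c'
  'i' (8) + 18 = 0 → 'a'
  'c' (2) + 18 = 20 → 'u'
  'k' (10) + 18 = 2 → 'c'
Result = "cauc"


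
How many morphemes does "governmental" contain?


Word: "governmental"
Morphemes: govern / -ment / -al
Each morpheme carries meaning
= 3 morphemes


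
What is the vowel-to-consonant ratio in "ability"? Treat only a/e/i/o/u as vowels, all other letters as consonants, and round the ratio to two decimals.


Word: "ability"
Vowels (a,e,i,o,u): 3
Consonants: 4
Ratio = 3/4
= 0.75


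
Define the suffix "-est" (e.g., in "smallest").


Suffix: -est
As in: smallest -> small + -est
Meaning = most


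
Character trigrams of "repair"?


Word: "repair" (length 6)
Number of trigrams = 6 - 3 + 1 = 4
  Position 0: "rep"
  Position 1: "epa"
  Position 2: "pai"
  Position 3: "air"
Trigrams = "rep", "epa", "pai", "air"


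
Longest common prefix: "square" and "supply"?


Word 1: "square"
Word 2: "supply"
Comparing from start:
  Pos 0: 's' == 's'
  Pos 1: 'q' != 'u' (stop)
LCP = "s" (length 1)


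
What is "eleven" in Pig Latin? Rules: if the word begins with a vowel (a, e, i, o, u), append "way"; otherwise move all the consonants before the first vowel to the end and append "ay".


Word: "eleven"
Starts with vowel → add 'way'
Pig Latin = "elevenway"


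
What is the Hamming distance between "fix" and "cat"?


Comparing character by character (same length = 3):
  Pos 0: 'f' vs 'c' !=
  Pos 1: 'i' vs 'a' !=
  Pos 2: 'x' vs 't' !=
Hamming distance = 3


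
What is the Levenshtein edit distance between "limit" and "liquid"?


Word 1: "limit" (length 5)
Word 2: "liquid" (length 6)
One optimal edit sequence (insert/delete/substitute each cost 1):
  1. keep 'l'
  2. keep 'i'
  3. insert 'q'  (+1)
  4. substitute 'm' -> 'u'  (+1)
  5. keep 'i'
  6. substitute 't' -> 'd'  (+1)
Total edit operations: 3
Edit distance = 3


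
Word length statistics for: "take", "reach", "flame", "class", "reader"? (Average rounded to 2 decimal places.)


Lengths: "take"=4, "reach"=5, "flame"=5, "class"=5, "reader"=6
Sum = 25, Count = 5
Average = 25/5 = 5.00
= avg=5.00, min=4, max=6


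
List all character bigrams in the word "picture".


Word: "picture" (length 7)
Number of bigrams = 7 - 2 + 1 = 6
  Position 0: "pi"
  Position 1: "ic"
  Position 2: "ct"
  Position 3: "tu"
  Position 4: "ur"
  Position 5: "re"
Bigrams = "pi", "ic", "ct", "tu", "ur", "re"


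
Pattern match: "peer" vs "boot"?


Pattern of "peer": [0, 1, 1, 2]
Pattern of "boot": [0, 1, 1, 2]
Patterns match
Same pattern = Yes


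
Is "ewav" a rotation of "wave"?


Word: "wave", Candidate: "ewav"
Method: check if candidate is substring of word+word
"wavewave" contains "ewav"? Yes
Is rotation = Yes


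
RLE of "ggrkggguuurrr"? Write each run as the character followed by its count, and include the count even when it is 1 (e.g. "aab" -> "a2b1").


String: "ggrkggguuurrr"
Scanning for consecutive runs:
  'g' x 2
  'r' x 1
  'k' x 1
  'g' x 3
  'u' x 3
  'r' x 3
RLE = "g2r1k1g3u3r3"


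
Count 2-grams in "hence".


Word: "hence" (length 5)
Number of 2-grams = length - 2 + 1 = 5 - 2 + 1
= 4


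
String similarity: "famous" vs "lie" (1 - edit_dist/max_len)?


Word 1: "famous" (length 6)
Word 2: "lie" (length 3)
One optimal edit sequence:
  1. delete 'f'  (+1)
  2. delete 'a'  (+1)
  3. delete 'm'  (+1)
  4. substitute 'o' -> 'l'  (+1)
  5. substitute 'u' -> 'i'  (+1)
  6. substitute 's' -> 'e'  (+1)
Edit distance = 6
Max length = max(6, 3) = 6
Similarity = 1 - 6/6
= 0.0000


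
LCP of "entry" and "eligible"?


Word 1: "entry"
Word 2: "eligible"
Comparing from start:
  Pos 0: 'e' == 'e'
  Pos 1: 'n' != 'l' (stop)
LCP = "e" (length 1)


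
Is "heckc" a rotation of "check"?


Word: "check", Candidate: "heckc"
Method: check if candidate is substring of word+word
"checkcheck" contains "heckc"? Yes
Is rotation = Yes


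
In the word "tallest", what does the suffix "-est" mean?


Suffix: -est
As in: tallest -> tall + -est
Meaning = most


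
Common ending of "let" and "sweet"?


Word 1: "let"
Word 2: "sweet"
Comparing from end:
  Pos -1: 't' == 't'
  Pos -2: 'e' == 'e'
  Pos -3: 'l' != 'e' (stop)
LCS = "et" (length 2)


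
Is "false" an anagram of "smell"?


Word 1: "smell" → sorted: ellms
Word 2: "false" → sorted: aefls
Same letters? ellms != aefls
Anagram = No


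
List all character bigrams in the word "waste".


Word: "waste" (length 5)
Number of bigrams = 5 - 2 + 1 = 4
  Position 0: "wa"
  Position 1: "as"
  Position 2: "st"
  Position 3: "te"
Bigrams = "wa", "as", "st", "te"


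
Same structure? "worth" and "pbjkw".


Pattern of "worth": [0, 1, 2, 3, 4]
Pattern of "pbjkw": [0, 1, 2, 3, 4]
Patterns match
Same pattern = Yes


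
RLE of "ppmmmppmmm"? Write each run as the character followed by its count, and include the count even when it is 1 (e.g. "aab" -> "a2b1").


String: "ppmmmppmmm"
Scanning for consecutive runs:
  'p' x 2
  'm' x 3
  'p' x 2
  'm' x 3
RLE = "p2m3p2m3"


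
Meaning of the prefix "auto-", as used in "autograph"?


Prefix: auto-
Example: autograph = auto- + graph
Meaning = self


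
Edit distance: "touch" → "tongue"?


Word 1: "touch" (length 5)
Word 2: "tongue" (length 6)
One optimal edit sequence (insert/delete/substitute each cost 1):
  1. keep 't'
  2. keep 'o'
  3. insert 'n'  (+1)
  4. substitute 'u' -> 'g'  (+1)
  5. substitute 'c' -> 'u'  (+1)
  6. substitute 'h' -> 'e'  (+1)
Total edit operations: 4
Edit distance = 4


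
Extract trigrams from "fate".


Word: "fate" (length 4)
Number of trigrams = 4 - 3 + 1 = 2
  Position 0: "fat"
  Position 1: "ate"
Trigrams = "fat", "ate"


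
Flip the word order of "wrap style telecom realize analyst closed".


Original: "wrap style telecom realize analyst closed"
Words (1..n): wrap | style | telecom | realize | analyst | closed
Reversed (n..1): closed | analyst | realize | telecom | style | wrap
Result = "closed analyst realize telecom style wrap"


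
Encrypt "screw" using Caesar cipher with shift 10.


Word: "screw"
Shift: 10
Each letter → (letter + shift) mod 26:
  's' (18) + 10 = 2 → 'c'
  'c' (2) + 10 = 12 → 'm'
  'r' (17) + 10 = 1 → 'b'
  'e' (4) + 10 = 14 → 'o'
  'w' (22) + 10 = 6 → 'g'
Result = "cmbog"


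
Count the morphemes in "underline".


Word: "underline"
Morphemes: under- | line
Each morpheme carries meaning
= 2 morphemes


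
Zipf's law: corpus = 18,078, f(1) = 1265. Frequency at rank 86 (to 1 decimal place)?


Zipf's law: f(r) = f(1) / r
f(1) = 1265
f(86) = 1265 / 86
= 14.7 occurrences


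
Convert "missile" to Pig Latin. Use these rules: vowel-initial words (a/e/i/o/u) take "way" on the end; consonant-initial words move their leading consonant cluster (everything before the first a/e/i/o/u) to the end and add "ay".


Word: "missile"
Starts with consonant(s) → move to end, add 'ay'
Consonant cluster: "m"
Pig Latin = "issilemay"


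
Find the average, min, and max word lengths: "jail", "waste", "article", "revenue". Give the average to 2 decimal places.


Lengths: "jail"=4, "waste"=5, "article"=7, "revenue"=7
Sum = 23, Count = 4
Average = 23/4 = 5.75
= avg=5.75, min=4, max=7


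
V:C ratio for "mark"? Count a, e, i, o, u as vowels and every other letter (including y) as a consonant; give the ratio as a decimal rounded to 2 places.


Word: "mark"
Vowels (a,e,i,o,u): 1
Consonants: 3
Ratio = 1/3
= 0.33


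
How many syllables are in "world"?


Word: "world"
Syllable breakdown: world
Counting: 1 part
= 1 syllable


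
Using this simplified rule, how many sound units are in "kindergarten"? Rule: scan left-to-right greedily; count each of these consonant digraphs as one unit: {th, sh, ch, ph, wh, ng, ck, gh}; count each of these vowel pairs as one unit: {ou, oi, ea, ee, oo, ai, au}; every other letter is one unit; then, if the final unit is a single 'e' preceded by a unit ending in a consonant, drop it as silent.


Word: "kindergarten" (12 letters)
Left-to-right scan:
  [1] 'k' (letter)
  [2] 'i' (letter)
  [3] 'n' (letter)
  [4] 'd' (letter)
  [5] 'e' (letter)
  [6] 'r' (letter)
  [7] 'g' (letter)
  [8] 'a' (letter)
  [9] 'r' (letter)
  [10] 't' (letter)
  [11] 'e' (letter)
  [12] 'n' (letter)
Units from scan: 12
Sound units = 12 units


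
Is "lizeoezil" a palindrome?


Word: "lizeoezil"
Reversed: "lizeoezil"
Forward == Backward? lizeoezil == lizeoezil
Palindrome = Yes


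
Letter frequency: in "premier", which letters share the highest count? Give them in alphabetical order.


Word: "premier"
Letter counts:
  'e': 2
  'i': 1
  'm': 1
  'p': 1
  'r': 2
Maximum count = 2
Most frequent = 'e', 'r' (2 times each)


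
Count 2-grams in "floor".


Word: "floor" (length 5)
Number of 2-grams = length - 2 + 1 = 5 - 2 + 1
= 4


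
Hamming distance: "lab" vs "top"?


Comparing character by character (same length = 3):
  Pos 0: 'l' vs 't' !=
  Pos 1: 'a' vs 'o' !=
  Pos 2: 'b' vs 'p' !=
Hamming distance = 3


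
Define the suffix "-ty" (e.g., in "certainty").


Suffix: -ty
Example: certainty = certain + -ty
Meaning = quality of


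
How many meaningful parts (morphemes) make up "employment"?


Word: "employment"
Morphemes: employ / -ment
Each morpheme carries meaning
= 2 morphemes


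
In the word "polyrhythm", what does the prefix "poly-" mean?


Prefix: poly-
As in: polyrhythm -> poly- + rhythm
Meaning = many


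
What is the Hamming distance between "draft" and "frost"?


Comparing character by character (same length = 5):
  Pos 0: 'd' vs 'f' !=
  Pos 1: 'r' vs 'r' =
  Pos 2: 'a' vs 'o' !=
  Pos 3: 'f' vs 's' !=
  Pos 4: 't' vs 't' =
Hamming distance = 3


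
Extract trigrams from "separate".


Word: "separate" (length 8)
Number of trigrams = 8 - 3 + 1 = 6
  Position 0: "sep"
  Position 1: "epa"
  Position 2: "par"
  Position 3: "ara"
  Position 4: "rat"
  Position 5: "ate"
Trigrams = "sep", "epa", "par", "ara", "rat", "ate"


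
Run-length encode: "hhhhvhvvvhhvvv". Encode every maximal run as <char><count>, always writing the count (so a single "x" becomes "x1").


String: "hhhhvhvvvhhvvv"
Scanning for consecutive runs:
  'h' x 4
  'v' x 1
  'h' x 1
  'v' x 3
  'h' x 2
  'v' x 3
RLE = "h4v1h1v3h2v3"


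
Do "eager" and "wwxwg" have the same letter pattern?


Pattern of "eager": [0, 1, 2, 0, 3]
Pattern of "wwxwg": [0, 0, 1, 0, 2]
Patterns do not match
Same pattern = No


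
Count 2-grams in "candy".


Word: "candy" (length 5)
Number of 2-grams = length - 2 + 1 = 5 - 2 + 1
= 4


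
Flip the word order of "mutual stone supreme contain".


Original: "mutual stone supreme contain"
Words (1..n): mutual | stone | supreme | contain
Reversed (n..1): contain | supreme | stone | mutual
Result = "contain supreme stone mutual"


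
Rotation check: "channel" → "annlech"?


Word: "channel", Candidate: "annlech"
Method: check if candidate is substring of word+word
"channelchannel" contains "annlech"? No
Is rotation = No


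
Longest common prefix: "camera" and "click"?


Word 1: "camera"
Word 2: "click"
Comparing from start:
  Pos 0: 'c' == 'c'
  Pos 1: 'a' != 'l' (stop)
LCP = "c" (length 1)


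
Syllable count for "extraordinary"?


Word: "extraordinary"
Syllable breakdown: ex / traor / di / nar / y
Counting: 5 parts
= 5 syllables


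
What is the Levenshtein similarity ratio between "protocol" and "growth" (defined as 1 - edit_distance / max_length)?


Word 1: "protocol" (length 8)
Word 2: "growth" (length 6)
One optimal edit sequence:
  1. substitute 'p' -> 'g'  (+1)
  2. keep 'r'
  3. delete 'o'  (+1)
  4. delete 't'  (+1)
  5. keep 'o'
  6. substitute 'c' -> 'w'  (+1)
  7. substitute 'o' -> 't'  (+1)
  8. substitute 'l' -> 'h'  (+1)
Edit distance = 6
Max length = max(8, 6) = 8
Similarity = 1 - 6/8
= 0.2500


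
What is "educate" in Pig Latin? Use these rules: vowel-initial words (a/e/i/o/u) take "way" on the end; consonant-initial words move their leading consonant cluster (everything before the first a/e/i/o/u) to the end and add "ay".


Word: "educate"
Starts with vowel → add 'way'
Pig Latin = "educateway"


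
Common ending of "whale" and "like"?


Word 1: "whale"
Word 2: "like"
Comparing from end:
  Pos -1: 'e' == 'e'
  Pos -2: 'l' != 'k' (stop)
LCS = "e" (length 1)


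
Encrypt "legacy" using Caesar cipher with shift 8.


Word: "legacy"
Shift: 8
Each letter → (letter + shift) mod 26:
  'l' (11) + 8 = 19 → 't'
  'e' (4) + 8 = 12 → 'm'
  'g' (6) + 8 = 14 → 'o'
  'a' (0) + 8 = 8 → 'i'
  'c' (2) + 8 = 10 → 'k'
  'y' (24) + 8 = 6 → 'g'
Result = "tmoikg"


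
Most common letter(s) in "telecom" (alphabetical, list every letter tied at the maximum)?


Word: "telecom"
Letter counts:
  'c': 1
  'e': 2
  'l': 1
  'm': 1
  'o': 1
  't': 1
Maximum count = 2
Most frequent = 'e' (2 times each)


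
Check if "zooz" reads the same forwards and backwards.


Word: "zooz"
Reversed: "zooz"
Forward == Backward? zooz == zooz
Palindrome = Yes


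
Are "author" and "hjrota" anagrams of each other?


Word 1: "author" → sorted: ahortu
Word 2: "hjrota" → sorted: ahjort
Same letters? ahortu != ahjort
Anagram = No


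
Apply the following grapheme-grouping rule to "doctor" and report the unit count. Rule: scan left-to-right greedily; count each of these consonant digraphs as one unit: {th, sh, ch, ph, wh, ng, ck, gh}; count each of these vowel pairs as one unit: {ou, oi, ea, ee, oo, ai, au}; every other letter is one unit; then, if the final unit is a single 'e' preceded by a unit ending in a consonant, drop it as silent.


Word: "doctor" (6 letters)
Left-to-right scan:
  [1] 'd' (letter)
  [2] 'o' (letter)
  [3] 'c' (letter)
  [4] 't' (letter)
  [5] 'o' (letter)
  [6] 'r' (letter)
Units from scan: 6
Sound units = 6 units


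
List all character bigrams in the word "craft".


Word: "craft" (length 5)
Number of bigrams = 5 - 2 + 1 = 4
  Position 0: "cr"
  Position 1: "ra"
  Position 2: "af"
  Position 3: "ft"
Bigrams = "cr", "ra", "af", "ft"


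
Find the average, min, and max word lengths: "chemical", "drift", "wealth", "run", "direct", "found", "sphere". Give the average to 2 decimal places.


Lengths: "chemical"=8, "drift"=5, "wealth"=6, "run"=3, "direct"=6, "found"=5, "sphere"=6
Sum = 39, Count = 7
Average = 39/7 = 5.57
= avg=5.57, min=3, max=8


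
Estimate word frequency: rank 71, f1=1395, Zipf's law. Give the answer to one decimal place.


Zipf's law: f(r) = f(1) / r
f(1) = 1395
f(71) = 1395 / 71
= 19.6 occurrences


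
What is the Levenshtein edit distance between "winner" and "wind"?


Word 1: "winner" (length 6)
Word 2: "wind" (length 4)
One optimal edit sequence (insert/delete/substitute each cost 1):
  1. keep 'w'
  2. keep 'i'
  3. delete 'n'  (+1)
  4. keep 'n'
  5. delete 'e'  (+1)
  6. substitute 'r' -> 'd'  (+1)
Total edit operations: 3
Edit distance = 3


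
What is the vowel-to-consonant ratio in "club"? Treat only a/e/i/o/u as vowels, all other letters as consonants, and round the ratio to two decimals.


Word: "club"
Vowels (a,e,i,o,u): 1
Consonants: 3
Ratio = 1/3
= 0.33


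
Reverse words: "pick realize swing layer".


Original: "pick realize swing layer"
Words (1..n): pick | realize | swing | layer
Reversed (n..1): layer | swing | realize | pick
Result = "layer swing realize pick"


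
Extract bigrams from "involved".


Word: "involved" (length 8)
Number of bigrams = 8 - 2 + 1 = 7
  Position 0: "in"
  Position 1: "nv"
  Position 2: "vo"
  Position 3: "ol"
  Position 4: "lv"
  Position 5: "ve"
  Position 6: "ed"
Bigrams = "in", "nv", "vo", "ol", "lv", "ve", "ed"


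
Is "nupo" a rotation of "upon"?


Word: "upon", Candidate: "nupo"
Method: check if candidate is substring of word+word
"uponupon" contains "nupo"? Yes
Is rotation = Yes


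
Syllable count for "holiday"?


Word: "holiday"
Syllable breakdown: hol-i-day
Counting: 3 parts
= 3 syllables


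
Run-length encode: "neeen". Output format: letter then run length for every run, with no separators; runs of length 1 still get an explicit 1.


String: "neeen"
Scanning for consecutive runs:
  'n' x 1
  'e' x 3
  'n' x 1
RLE = "n1e3n1"


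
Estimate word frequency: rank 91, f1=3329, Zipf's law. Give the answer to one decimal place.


Zipf's law: f(r) = f(1) / r
f(1) = 3329
f(91) = 3329 / 91
= 36.6 occurrences


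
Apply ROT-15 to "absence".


Word: "absence"
Shift: 15
Each letter → (letter + shift) mod 26:
  'a' (0) + 15 = 15 → 'p'
  'b' (1) + 15 = 16 → 'q'
  's' (18) + 15 = 7 → 'h'
  'e' (4) + 15 = 19 → 't'
  'n' (13) + 15 = 2 → 'c'
  'c' (2) + 15 = 17 → 'r'
  'e' (4) + 15 = 19 → 't'
Result = "pqhtcrt"


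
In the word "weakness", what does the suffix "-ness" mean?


Suffix: -ness
As in: weakness -> weak + -ness
Meaning = state of being


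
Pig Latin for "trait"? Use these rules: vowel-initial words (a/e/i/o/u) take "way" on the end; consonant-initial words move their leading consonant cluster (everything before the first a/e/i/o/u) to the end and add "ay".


Word: "trait"
Starts with consonant(s) → move to end, add 'ay'
Consonant cluster: "tr"
Pig Latin = "aittray"


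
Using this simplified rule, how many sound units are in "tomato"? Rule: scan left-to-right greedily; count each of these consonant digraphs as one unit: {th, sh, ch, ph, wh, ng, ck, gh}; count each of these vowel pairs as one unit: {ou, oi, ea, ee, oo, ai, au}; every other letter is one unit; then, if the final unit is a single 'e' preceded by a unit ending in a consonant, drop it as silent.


Word: "tomato" (6 letters)
Left-to-right scan:
  (1) 't' (letter)
  (2) 'o' (letter)
  (3) 'm' (letter)
  (4) 'a' (letter)
  (5) 't' (letter)
  (6) 'o' (letter)
Units from scan: 6
Sound units = 6 units


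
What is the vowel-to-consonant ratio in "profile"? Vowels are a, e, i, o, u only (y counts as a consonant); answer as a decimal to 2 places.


Word: "profile"
Vowels (a,e,i,o,u): 3
Consonants: 4
Ratio = 3/4
= 0.75


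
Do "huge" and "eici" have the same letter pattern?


Pattern of "huge": [0, 1, 2, 3]
Pattern of "eici": [0, 1, 2, 1]
Patterns do not match
Same pattern = No


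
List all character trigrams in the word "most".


Word: "most" (length 4)
Number of trigrams = 4 - 3 + 1 = 2
  Position 0: "mos"
  Position 1: "ost"
Trigrams = "mos", "ost"


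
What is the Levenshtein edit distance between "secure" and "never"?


Word 1: "secure" (length 6)
Word 2: "never" (length 5)
One optimal edit sequence (insert/delete/substitute each cost 1):
  1. substitute 's' -> 'n'  (+1)
  2. keep 'e'
  3. substitute 'c' -> 'v'  (+1)
  4. substitute 'u' -> 'e'  (+1)
  5. keep 'r'
  6. delete 'e'  (+1)
Total edit operations: 4
Edit distance = 4


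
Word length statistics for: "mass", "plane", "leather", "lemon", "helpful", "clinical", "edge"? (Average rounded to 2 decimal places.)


Lengths: "mass"=4, "plane"=5, "leather"=7, "lemon"=5, "helpful"=7, "clinical"=8, "edge"=4
Sum = 40, Count = 7
Average = 40/7 = 5.71
= avg=5.71, min=4, max=8


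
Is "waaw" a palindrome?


Word: "waaw"
Reversed: "waaw"
Forward == Backward? waaw == waaw
Palindrome = Yes


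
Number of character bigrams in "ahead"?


Word: "ahead" (length 5)
Number of 2-grams = length - 2 + 1 = 5 - 2 + 1
= 4


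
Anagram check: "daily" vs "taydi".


Word 1: "daily" → sorted: adily
Word 2: "taydi" → sorted: adity
Same letters? adily != adity
Anagram = No


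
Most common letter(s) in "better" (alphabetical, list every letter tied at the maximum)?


Word: "better"
Letter counts:
  'b': 1
  'e': 2
  'r': 1
  't': 2
Maximum count = 2
Most frequent = 'e', 't' (2 times each)


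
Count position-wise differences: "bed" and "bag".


Comparing character by character (same length = 3):
  Pos 0: 'b' vs 'b' =
  Pos 1: 'e' vs 'a' !=
  Pos 2: 'd' vs 'g' !=
Hamming distance = 2
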